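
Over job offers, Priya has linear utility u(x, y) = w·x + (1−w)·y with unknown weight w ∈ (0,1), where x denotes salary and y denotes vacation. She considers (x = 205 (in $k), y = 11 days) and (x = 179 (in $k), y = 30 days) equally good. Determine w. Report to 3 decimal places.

w = 0.422

Indifference: w·205 + (1−w)·11 = w·179 + (1−w)·30.
w·(205−179) = (1−w)·(30−11), i.e. w·26 = (1−w)·19.
Hence w = 19/(26+19) = 19/45 = 0.422.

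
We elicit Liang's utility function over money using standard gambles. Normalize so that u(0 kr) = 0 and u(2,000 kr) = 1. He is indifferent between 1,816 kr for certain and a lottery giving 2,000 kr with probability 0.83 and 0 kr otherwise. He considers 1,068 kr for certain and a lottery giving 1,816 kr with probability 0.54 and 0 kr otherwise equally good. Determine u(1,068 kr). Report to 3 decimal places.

The first gamble pins u(1,816 kr): it must equal 0.83·1 + 0.17·0 = 0.83.
Then u(1,068 kr) = 0.54·u(1,816 kr) + 0.46·u(0 kr) = 0.54·0.83 + 0.46·0.00 = 0.4482.

0.448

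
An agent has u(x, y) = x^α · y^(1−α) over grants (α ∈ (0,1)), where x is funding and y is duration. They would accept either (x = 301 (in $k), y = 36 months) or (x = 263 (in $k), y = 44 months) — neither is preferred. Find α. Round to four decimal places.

Set the two utilities equal: 301^α·36^(1−α) = 263^α·44^(1−α).
Rearrange to (301/263)^α = (44/36)^(1−α) and take logs: α·0.1349562 = (1−α)·0.2006707.
Thus α·(0.3356269) = 0.2006707, so α = 0.2006707/0.3356269 ≈ 0.5979.

α ≈ 0.5979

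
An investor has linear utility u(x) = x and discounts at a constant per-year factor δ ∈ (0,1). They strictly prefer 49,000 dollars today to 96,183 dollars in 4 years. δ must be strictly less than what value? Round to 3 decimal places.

The preference means 49000 > δ^4·96183.
Dividing by 96183: δ^4 < 0.50945. Both sides are positive, so the 4th root keeps the direction.
δ < (49000/96183)^(1/4) ≈ 0.845.

δ < 0.845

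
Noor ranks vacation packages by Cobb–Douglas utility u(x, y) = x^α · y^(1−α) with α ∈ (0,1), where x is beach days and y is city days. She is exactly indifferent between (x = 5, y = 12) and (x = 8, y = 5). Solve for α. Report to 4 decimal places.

Set the two utilities equal: 5^α·12^(1−α) = 8^α·5^(1−α).
(5/8)^α = (5/12)^(1−α); take logs: α·ln(5/8) = (1−α)·ln(5/12), i.e. α·-0.4700036 = (1−α)·-0.8754687.
With A = -0.4700036 and B = -0.8754687: α·A = (1−α)·B, so α = B/(A+B) = -0.8754687/-1.3454723 ≈ 0.6507.

α ≈ 0.6507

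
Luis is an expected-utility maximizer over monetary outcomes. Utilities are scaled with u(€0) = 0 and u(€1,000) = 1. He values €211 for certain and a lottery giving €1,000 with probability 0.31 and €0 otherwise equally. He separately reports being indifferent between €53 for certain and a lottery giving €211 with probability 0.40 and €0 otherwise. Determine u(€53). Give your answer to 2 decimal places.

First, u(€211) = 0.31·u(€1,000) + 0.69·u(€0) = 0.31.
The second indifference gives u(€53) = 0.40·u(€211) + 0.60·u(€0) = 0.40·0.31 + 0.60·0.00 = 0.1240.

0.12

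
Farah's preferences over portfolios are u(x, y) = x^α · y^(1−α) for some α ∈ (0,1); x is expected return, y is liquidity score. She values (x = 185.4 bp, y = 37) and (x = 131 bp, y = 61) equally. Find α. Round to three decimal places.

α ≈ 0.590

The Cobb–Douglas utilities coincide, so 185.4^α·37^(1−α) = 131^α·61^(1−α).
(185.4/131)^α = (61/37)^(1−α); take logs: α·ln(185.4/131) = (1−α)·ln(61/37), i.e. α·0.347318 = (1−α)·0.499956.
With A = 0.347318 and B = 0.499956: α·A = (1−α)·B, so α = B/(A+B) = 0.499956/0.847274 ≈ 0.590.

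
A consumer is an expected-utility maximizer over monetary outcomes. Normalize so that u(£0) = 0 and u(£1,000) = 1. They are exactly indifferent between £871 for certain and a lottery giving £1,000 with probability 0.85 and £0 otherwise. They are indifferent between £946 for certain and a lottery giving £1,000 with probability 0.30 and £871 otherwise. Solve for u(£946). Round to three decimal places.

First, u(£871) = 0.85·u(£1,000) + 0.15·u(£0) = 0.85.
Then u(£946) = 0.30·u(£1,000) + 0.70·u(£871) = 0.30·1.00 + 0.70·0.85 = 0.8950.

0.895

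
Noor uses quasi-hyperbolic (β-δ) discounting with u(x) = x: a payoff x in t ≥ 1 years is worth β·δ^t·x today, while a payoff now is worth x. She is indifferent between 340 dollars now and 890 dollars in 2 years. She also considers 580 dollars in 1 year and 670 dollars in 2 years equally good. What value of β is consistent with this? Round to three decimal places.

β ≈ 0.510

From the later pair, β·δ^1·580 = β·δ^2·670; dividing through, δ = 580/670 = 0.86567.
Now use the now-vs-future pair: 340 = β·δ^2·890 gives β = 340/(0.74939·890) ≈ 0.510.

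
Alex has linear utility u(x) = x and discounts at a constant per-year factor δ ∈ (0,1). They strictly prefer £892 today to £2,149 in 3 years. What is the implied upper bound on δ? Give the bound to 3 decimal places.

Comparing present values: 892 > δ^3·2149.
Hence δ^3 < 892/2149 = 0.41508, and x ↦ x^(1/3) is increasing on (0,∞).
δ < 0.41508^(1/3) = 0.746.

δ < 0.746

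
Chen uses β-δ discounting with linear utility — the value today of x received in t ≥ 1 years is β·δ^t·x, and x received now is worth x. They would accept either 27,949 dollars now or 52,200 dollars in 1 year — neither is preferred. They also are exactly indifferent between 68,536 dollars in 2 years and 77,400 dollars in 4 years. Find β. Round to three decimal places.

From the later pair, β·δ^2·68536 = β·δ^4·77400; dividing through, δ^2 = 68536/77400 = 0.88548, so δ = 0.94100.
The first indifference: 27949 = β·δ·52200, so β = 27949/(δ·52200) = 27949/(0.94100·52200) ≈ 0.569.

β ≈ 0.569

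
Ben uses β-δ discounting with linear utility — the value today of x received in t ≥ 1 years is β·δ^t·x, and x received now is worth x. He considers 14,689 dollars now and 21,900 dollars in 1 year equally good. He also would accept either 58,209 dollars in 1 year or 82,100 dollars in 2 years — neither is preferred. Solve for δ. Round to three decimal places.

From the later pair, β·δ^1·58209 = β·δ^2·82100; dividing through, δ = 58209/82100 = 0.70900.

δ ≈ 0.709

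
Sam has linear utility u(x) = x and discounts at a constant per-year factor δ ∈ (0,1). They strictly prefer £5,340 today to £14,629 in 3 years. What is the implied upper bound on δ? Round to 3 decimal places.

δ < 0.715

The preference means 5340 > δ^3·14629.
So δ^3 < 5340/14629 = 0.36503; taking the cube root of both positive sides preserves the inequality.
δ < (5340/14629)^(1/3) ≈ 0.715.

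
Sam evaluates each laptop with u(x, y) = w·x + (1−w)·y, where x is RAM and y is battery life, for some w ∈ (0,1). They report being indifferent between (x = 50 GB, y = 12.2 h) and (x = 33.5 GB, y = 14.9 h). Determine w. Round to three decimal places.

Equating utilities: w·50 + (1−w)·12.2 = w·33.5 + (1−w)·14.9.
Collecting terms: w·16.5 = (1−w)·2.7.
Hence w = 2.7/(16.5+2.7) = 2.7/19.2 = 0.141.

w = 0.141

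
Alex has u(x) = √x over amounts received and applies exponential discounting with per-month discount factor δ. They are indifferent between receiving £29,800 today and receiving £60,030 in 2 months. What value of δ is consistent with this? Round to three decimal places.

δ ≈ 0.839

Equating discounted utilities: u(29800) = δ^2·u(60030) ⇒ δ^2 = u(29800)/u(60030).
Since u(x) = √x, δ^2 = √(29800/60030) = 0.70457.
So δ = 0.70457^(1/2) ≈ 0.839.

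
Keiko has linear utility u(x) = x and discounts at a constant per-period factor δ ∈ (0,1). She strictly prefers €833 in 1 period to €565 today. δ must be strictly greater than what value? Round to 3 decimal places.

δ > 0.678

Comparing present values: 565 < δ·833.
So δ > 565/833 = 0.67827.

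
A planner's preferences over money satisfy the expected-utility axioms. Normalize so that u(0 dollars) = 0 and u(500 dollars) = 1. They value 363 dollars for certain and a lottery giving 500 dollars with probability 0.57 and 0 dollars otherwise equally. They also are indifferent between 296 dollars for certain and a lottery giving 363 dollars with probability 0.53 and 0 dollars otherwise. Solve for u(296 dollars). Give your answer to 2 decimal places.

0.30

First, u(363 dollars) = 0.57·u(500 dollars) + 0.43·u(0 dollars) = 0.57.
The second indifference gives u(296 dollars) = 0.53·u(363 dollars) + 0.47·u(0 dollars) = 0.53·0.57 + 0.47·0.00 = 0.3021.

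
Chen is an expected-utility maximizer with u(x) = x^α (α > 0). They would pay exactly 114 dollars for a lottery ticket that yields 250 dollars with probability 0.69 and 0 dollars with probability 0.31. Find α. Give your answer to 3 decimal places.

α ≈ 0.473

Since u(0) = 0, the lottery's EU is 0.69·250^α.
Equating: 114^α = 0.69·250^α, i.e. 0.4560^α = 0.69.
Taking logs: α·ln(114/250) = ln(0.69), so α = -0.371064 / -0.785262 ≈ 0.473.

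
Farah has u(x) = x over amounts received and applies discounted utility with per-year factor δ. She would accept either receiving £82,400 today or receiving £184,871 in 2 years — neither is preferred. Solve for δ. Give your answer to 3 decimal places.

δ ≈ 0.668

Equating discounted utilities: u(82400) = δ^2·u(184871) ⇒ δ^2 = u(82400)/u(184871).
With u(x) = x: δ^2 = 82400/184871 = 0.44572.
So δ = 0.44572^(1/2) ≈ 0.668.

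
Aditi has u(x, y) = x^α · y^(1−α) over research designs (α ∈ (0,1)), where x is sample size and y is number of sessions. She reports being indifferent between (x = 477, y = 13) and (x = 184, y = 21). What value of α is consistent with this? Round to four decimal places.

α ≈ 0.3349

Set the two utilities equal: 477^α·13^(1−α) = 184^α·21^(1−α).
Taking logs: α·ln 477 + (1−α)·ln 13 = α·ln 184 + (1−α)·ln 21, i.e. α·0.9525807 = (1−α)·0.4795731.
Thus α·(1.4321538) = 0.4795731, so α = 0.4795731/1.4321538 ≈ 0.3349.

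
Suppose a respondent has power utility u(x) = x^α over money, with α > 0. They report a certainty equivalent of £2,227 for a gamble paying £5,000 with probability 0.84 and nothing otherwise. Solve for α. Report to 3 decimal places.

α ≈ 0.216

EU(lottery) = 0.84·5000^α + 0.16·0 = 0.84·5000^α.
Indifference: 2227^α = 0.84·5000^α, so (2227/5000)^α = 0.84.
Taking logs: α·ln(2227/5000) = ln(0.84), so α = -0.174353 / -0.808783 ≈ 0.216.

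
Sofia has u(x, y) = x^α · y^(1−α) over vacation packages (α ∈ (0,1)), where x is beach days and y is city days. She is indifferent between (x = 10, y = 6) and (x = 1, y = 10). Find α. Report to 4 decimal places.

α ≈ 0.1816

The Cobb–Douglas utilities coincide, so 10^α·6^(1−α) = 1^α·10^(1−α).
(10/1)^α = (10/6)^(1−α); take logs: α·ln(10/1) = (1−α)·ln(10/6), i.e. α·2.3025851 = (1−α)·0.5108256.
So α/(1−α) = (0.5108256)/(2.3025851) = 0.2218487, and α = 0.2218487/1.2218487 ≈ 0.1816.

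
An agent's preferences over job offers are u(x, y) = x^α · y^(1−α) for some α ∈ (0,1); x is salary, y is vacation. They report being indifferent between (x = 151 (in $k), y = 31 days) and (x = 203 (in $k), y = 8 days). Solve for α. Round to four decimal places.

α ≈ 0.8207

Indifference: 151^α · 31^(1−α) = 203^α · 8^(1−α).
Taking logs: α·ln 151 + (1−α)·ln 31 = α·ln 203 + (1−α)·ln 8, i.e. α·-0.2959261 = (1−α)·-1.3545457.
Thus α·(-1.6504718) = -1.3545457, so α = -1.3545457/-1.6504718 ≈ 0.8207.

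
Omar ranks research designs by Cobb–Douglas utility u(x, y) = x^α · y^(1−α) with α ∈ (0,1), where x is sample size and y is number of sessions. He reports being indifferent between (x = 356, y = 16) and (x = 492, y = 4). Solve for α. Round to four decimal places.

α ≈ 0.8108

Set the two utilities equal: 356^α·16^(1−α) = 492^α·4^(1−α).
Rearrange to (356/492)^α = (4/16)^(1−α) and take logs: α·-0.3235480 = (1−α)·-1.3862944.
So α/(1−α) = (-1.3862944)/(-0.3235480) = 4.2846638, and α = 4.2846638/5.2846638 ≈ 0.8108.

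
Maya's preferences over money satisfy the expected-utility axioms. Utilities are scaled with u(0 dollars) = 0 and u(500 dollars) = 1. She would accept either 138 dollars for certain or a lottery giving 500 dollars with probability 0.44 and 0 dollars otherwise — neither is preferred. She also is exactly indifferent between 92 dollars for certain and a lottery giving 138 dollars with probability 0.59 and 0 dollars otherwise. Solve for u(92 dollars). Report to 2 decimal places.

0.26

From the first indifference, u(138 dollars) = 0.44·u(500 dollars) + 0.56·u(0 dollars) = 0.44·1 + 0.56·0 = 0.44.
Chaining: u(92 dollars) = 0.59·0.44 + 0.41·0.00 = 0.2596.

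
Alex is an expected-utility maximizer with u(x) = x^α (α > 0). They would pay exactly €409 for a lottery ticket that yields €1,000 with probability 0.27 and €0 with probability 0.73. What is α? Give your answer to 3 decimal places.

α ≈ 1.465

EU(lottery) = 0.27·1000^α + 0.73·0 = 0.27·1000^α.
Indifference: 409^α = 0.27·1000^α, so (409/1000)^α = 0.27.
Take logs: α = ln 0.27 / ln(409/1000) ≈ 1.46451.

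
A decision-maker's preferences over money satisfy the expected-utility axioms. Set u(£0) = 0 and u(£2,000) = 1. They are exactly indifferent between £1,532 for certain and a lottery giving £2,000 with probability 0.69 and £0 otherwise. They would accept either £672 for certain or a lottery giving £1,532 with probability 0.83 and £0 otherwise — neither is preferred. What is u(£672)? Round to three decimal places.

From the first indifference, u(£1,532) = 0.69·u(£2,000) + 0.31·u(£0) = 0.69·1 + 0.31·0 = 0.69.
Then u(£672) = 0.83·u(£1,532) + 0.17·u(£0) = 0.83·0.69 + 0.17·0.00 = 0.5727.

0.573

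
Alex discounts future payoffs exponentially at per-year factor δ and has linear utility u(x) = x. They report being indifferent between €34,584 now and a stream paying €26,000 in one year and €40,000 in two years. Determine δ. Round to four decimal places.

Present value of the stream is 26000·δ + 40000·δ². Indifference gives 26000δ + 40000δ² = 34584.
That is, 40000δ² + 26000δ − 34584 = 0, a quadratic in δ.
δ = (−26000 + √(26000² + 4·40000·34584)) / (2·40000) = (−26000 + √6209440000.00) / 80000 ≈ 0.6600.

δ ≈ 0.6600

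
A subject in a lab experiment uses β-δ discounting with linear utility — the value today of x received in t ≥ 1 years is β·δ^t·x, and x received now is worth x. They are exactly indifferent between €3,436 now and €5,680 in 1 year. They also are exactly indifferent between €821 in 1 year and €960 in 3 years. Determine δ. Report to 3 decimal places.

δ ≈ 0.925

The second indifference involves only future payoffs, so β cancels: β·δ^1·821 = β·δ^3·960, giving δ^2 = 821/960 = 0.85521, so δ = 0.92477.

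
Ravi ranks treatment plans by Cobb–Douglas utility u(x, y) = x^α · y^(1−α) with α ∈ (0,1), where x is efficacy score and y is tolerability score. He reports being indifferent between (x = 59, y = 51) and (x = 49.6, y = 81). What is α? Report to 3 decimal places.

Set the two utilities equal: 59^α·51^(1−α) = 49.6^α·81^(1−α).
(59/49.6)^α = (81/51)^(1−α); take logs: α·ln(59/49.6) = (1−α)·ln(81/51), i.e. α·0.173547 = (1−α)·0.462624.
Thus α·(0.636171) = 0.462624, so α = 0.462624/0.636171 ≈ 0.727.

α ≈ 0.727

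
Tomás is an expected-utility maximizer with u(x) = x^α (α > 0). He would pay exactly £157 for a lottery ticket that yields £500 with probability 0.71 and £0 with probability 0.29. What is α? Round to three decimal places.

EU(lottery) = 0.71·500^α + 0.29·0 = 0.71·500^α.
Setting u(157) equal to that: 157^α = 0.71·500^α ⇒ (157/500)^α = 0.71.
α = ln(0.71) / ln(157/500) = -0.342490/-1.158362 ≈ 0.296.

α ≈ 0.296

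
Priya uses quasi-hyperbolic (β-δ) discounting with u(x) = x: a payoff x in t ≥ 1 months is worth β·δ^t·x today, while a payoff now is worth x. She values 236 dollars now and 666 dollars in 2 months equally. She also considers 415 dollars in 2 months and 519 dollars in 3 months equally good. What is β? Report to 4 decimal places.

β ≈ 0.5542

Both payoffs in the second observation are in the future, so β drops out: δ^2·415 = δ^3·519 ⇒ δ = 415/519 = 0.79961.
Now use the now-vs-future pair: 236 = β·δ^2·666 gives β = 236/(0.63938·666) ≈ 0.5542.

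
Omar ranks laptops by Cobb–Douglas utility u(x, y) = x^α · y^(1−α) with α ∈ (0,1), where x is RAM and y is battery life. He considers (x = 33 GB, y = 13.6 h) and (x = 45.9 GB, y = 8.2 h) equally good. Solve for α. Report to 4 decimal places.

The Cobb–Douglas utilities coincide, so 33^α·13.6^(1−α) = 45.9^α·8.2^(1−α).
Rearrange to (33/45.9)^α = (8.2/13.6)^(1−α) and take logs: α·-0.3299576 = (1−α)·-0.5059356.
Thus α·(-0.8358932) = -0.5059356, so α = -0.5059356/-0.8358932 ≈ 0.6053.

α ≈ 0.6053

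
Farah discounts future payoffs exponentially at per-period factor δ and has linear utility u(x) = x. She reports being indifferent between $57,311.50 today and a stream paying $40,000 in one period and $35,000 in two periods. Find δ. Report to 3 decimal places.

δ ≈ 0.830

Present value of the stream is 40000·δ + 35000·δ². Indifference gives 40000δ + 35000δ² = 57311.50.
So 35000δ² + 40000δ − 57311.50 = 0.
By the quadratic formula (taking the positive root), δ = (−40000 + √9623610000.00) / 70000 ≈ 0.830.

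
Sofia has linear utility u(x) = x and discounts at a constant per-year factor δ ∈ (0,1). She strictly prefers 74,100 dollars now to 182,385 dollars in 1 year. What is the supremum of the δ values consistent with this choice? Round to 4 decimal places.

Under u(x) = x this choice says 74100 > δ·182385.
So δ < 74100/182385 = 0.40628.

δ < 0.4063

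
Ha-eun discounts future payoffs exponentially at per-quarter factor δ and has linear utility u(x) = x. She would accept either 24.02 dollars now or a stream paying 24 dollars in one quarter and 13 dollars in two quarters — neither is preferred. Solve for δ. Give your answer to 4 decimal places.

δ ≈ 0.7200

Equating present values: 24.02 = 24δ + 13δ².
That is, 13δ² + 24δ − 24.02 = 0, a quadratic in δ.
The positive root is δ = [−24 + √(24² + 4·13·24.02)] / (2·13) = (−24 + 42.720)/26 ≈ 0.7200.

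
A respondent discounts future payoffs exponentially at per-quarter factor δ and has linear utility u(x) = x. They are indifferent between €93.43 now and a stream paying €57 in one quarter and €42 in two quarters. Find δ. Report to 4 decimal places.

Present value of the stream is 57·δ + 42·δ². Indifference gives 57δ + 42δ² = 93.43.
Rearranged: 42δ² + 57δ − 93.43 = 0.
The positive root is δ = [−57 + √(57² + 4·42·93.43)] / (2·42) = (−57 + 137.642)/84 ≈ 0.9600.

δ ≈ 0.9600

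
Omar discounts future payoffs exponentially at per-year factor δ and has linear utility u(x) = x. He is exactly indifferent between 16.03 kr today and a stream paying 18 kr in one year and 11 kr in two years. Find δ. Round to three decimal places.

δ ≈ 0.640

Present value of the stream is 18·δ + 11·δ². Indifference gives 18δ + 11δ² = 16.03.
So 11δ² + 18δ − 16.03 = 0.
By the quadratic formula (taking the positive root), δ = (−18 + √1029.32) / 22 ≈ 0.640.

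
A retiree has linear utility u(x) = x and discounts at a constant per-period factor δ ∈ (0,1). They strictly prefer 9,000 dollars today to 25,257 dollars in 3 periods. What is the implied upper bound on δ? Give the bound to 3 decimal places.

δ < 0.709

Comparing present values: 9000 > δ^3·25257.
Hence δ^3 < 9000/25257 = 0.35634, and x ↦ x^(1/3) is increasing on (0,∞).
δ < (9000/25257)^(1/3) ≈ 0.709.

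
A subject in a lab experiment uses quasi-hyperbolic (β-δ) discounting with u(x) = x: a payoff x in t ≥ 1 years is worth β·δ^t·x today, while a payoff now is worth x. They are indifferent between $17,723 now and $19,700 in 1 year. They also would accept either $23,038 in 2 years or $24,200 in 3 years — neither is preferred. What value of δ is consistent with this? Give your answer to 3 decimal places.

Both payoffs in the second observation are in the future, so β drops out: δ^2·23038 = δ^3·24200 ⇒ δ = 23038/24200 = 0.95198.

δ ≈ 0.952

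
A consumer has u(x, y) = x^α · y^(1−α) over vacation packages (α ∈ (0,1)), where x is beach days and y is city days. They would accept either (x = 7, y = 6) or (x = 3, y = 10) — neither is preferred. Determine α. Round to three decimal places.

α ≈ 0.376

Indifference: 7^α · 6^(1−α) = 3^α · 10^(1−α).
(7/3)^α = (10/6)^(1−α); take logs: α·ln(7/3) = (1−α)·ln(10/6), i.e. α·0.847298 = (1−α)·0.510826.
So α/(1−α) = (0.510826)/(0.847298) = 0.602888, and α = 0.602888/1.602888 ≈ 0.376.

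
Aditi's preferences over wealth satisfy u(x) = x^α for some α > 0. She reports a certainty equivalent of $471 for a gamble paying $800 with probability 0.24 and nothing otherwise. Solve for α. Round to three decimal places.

The lottery's expected utility is 0.24·u(800) + 0.76·u(0) = 0.24·800^α (since u(0) = 0 for α > 0).
Indifference: 471^α = 0.24·800^α, so (471/800)^α = 0.24.
Taking logs: α·ln(471/800) = ln(0.24), so α = -1.427116 / -0.529754 ≈ 2.694.

α ≈ 2.694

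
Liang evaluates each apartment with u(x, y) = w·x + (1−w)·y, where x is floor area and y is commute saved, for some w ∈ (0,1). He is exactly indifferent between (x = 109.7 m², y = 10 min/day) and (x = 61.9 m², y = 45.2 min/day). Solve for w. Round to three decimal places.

u(109.7,10) = u(61.9,45.2) means w·109.7 + (1−w)·10 = w·61.9 + (1−w)·45.2.
Rearranging, 47.8·w − 35.2·(1−w) = 0.
So w/(1−w) = 35.2/47.8 = 0.7364, giving w = 35.2/(47.8+35.2) = 0.424.

w = 0.424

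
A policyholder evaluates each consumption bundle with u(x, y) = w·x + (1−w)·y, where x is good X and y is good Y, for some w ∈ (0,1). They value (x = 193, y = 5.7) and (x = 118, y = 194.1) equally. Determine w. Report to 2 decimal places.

Equating utilities: w·193 + (1−w)·5.7 = w·118 + (1−w)·194.1.
Collecting terms: w·75 = (1−w)·188.4.
The marginal rate of substitution is 188.4/75, so w = 188.4/(75+188.4) = 0.72.

w = 0.72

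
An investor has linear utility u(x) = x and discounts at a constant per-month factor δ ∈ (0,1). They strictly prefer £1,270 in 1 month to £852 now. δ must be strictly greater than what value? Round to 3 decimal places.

Comparing present values: 852 < δ·1270.
Dividing through by 1270 gives δ > 0.67087.

δ > 0.671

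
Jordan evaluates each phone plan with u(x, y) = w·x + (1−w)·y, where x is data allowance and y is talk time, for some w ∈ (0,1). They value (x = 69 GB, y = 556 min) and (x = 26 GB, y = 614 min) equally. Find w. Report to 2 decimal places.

w = 0.57

Equating utilities: w·69 + (1−w)·556 = w·26 + (1−w)·614.
Collecting terms: w·43 = (1−w)·58.
The marginal rate of substitution is 58/43, so w = 58/(43+58) = 0.57.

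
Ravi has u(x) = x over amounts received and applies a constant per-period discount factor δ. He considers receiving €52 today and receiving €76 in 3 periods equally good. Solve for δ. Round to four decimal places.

δ ≈ 0.8812

Equating discounted utilities: u(52) = δ^3·u(76) ⇒ δ^3 = u(52)/u(76).
With u(x) = x: δ^3 = 52/76 = 0.68421.
So δ = 0.68421^(1/3) ≈ 0.8812.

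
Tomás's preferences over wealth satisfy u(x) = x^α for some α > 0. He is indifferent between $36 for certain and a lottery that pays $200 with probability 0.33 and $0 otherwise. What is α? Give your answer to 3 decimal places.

EU(lottery) = 0.33·200^α + 0.67·0 = 0.33·200^α.
Indifference: 36^α = 0.33·200^α, so (36/200)^α = 0.33.
Taking logs: α·ln(36/200) = ln(0.33), so α = -1.108663 / -1.714798 ≈ 0.647.

α ≈ 0.647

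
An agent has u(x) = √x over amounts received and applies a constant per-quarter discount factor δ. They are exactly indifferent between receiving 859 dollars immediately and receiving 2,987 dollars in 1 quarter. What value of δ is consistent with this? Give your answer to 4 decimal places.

Indifference means u(859) = δ · u(2987), so δ = u(859)/u(2987).
Since u(x) = √x, δ = √(859/2987) = 0.53626.

δ ≈ 0.5363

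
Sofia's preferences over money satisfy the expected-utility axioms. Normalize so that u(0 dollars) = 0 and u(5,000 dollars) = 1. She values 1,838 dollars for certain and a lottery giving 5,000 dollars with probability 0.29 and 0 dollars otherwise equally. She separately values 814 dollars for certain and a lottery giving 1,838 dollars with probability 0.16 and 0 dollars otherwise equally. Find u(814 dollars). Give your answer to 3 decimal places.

The first gamble pins u(1,838 dollars): it must equal 0.29·1 + 0.71·0 = 0.29.
The second indifference gives u(814 dollars) = 0.16·u(1,838 dollars) + 0.84·u(0 dollars) = 0.16·0.29 + 0.84·0.00 = 0.0464.

0.046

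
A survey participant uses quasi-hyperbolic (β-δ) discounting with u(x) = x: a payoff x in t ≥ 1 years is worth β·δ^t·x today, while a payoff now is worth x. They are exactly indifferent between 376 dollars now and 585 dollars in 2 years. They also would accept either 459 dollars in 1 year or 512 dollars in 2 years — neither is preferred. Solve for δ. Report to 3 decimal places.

δ ≈ 0.896

The second indifference involves only future payoffs, so β cancels: β·δ^1·459 = β·δ^2·512, giving δ = 459/512 = 0.89648.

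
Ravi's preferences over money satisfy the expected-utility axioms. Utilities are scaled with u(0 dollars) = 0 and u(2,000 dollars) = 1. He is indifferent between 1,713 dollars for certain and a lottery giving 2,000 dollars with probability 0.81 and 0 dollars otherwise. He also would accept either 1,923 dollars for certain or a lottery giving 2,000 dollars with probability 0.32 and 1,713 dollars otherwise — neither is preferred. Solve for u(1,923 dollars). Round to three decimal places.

0.871

From the first indifference, u(1,713 dollars) = 0.81·u(2,000 dollars) + 0.19·u(0 dollars) = 0.81·1 + 0.19·0 = 0.81.
The second indifference gives u(1,923 dollars) = 0.32·u(2,000 dollars) + 0.68·u(1,713 dollars) = 0.32·1.00 + 0.68·0.81 = 0.8708.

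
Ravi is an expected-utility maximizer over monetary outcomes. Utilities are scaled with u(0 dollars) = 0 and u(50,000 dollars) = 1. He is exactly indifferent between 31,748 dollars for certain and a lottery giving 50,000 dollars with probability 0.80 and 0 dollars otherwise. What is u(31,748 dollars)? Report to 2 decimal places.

u(31,748 dollars) equals the lottery's expected utility: 0.80·1 + 0.20·0 = 0.80.

0.80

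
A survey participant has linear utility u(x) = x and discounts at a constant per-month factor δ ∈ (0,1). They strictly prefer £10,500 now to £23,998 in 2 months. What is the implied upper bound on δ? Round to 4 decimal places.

Under u(x) = x this choice says 10500 > δ^2·23998.
So δ^2 < 10500/23998 = 0.43754; taking the square root of both positive sides preserves the inequality.
δ < (10500/23998)^(1/2) ≈ 0.6615.

δ < 0.6615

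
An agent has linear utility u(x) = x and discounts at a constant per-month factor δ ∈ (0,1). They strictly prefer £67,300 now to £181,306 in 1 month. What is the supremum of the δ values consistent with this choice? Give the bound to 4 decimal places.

δ < 0.3712

Under u(x) = x this choice says 67300 > δ·181306.
Dividing through by 181306 gives δ < 0.37120.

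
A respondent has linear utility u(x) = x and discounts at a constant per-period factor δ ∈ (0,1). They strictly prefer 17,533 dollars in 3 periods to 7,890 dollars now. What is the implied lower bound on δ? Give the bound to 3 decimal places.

δ > 0.766

Under u(x) = x this choice says 7890 < δ^3·17533.
Dividing by 17533: δ^3 > 0.45001. Both sides are positive, so the cube root keeps the direction.
δ > 0.45001^(1/3) = 0.766.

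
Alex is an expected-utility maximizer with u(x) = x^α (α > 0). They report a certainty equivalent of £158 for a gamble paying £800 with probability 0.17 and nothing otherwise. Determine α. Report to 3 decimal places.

EU(lottery) = 0.17·800^α + 0.83·0 = 0.17·800^α.
Indifference: 158^α = 0.17·800^α, so (158/800)^α = 0.17.
α = ln(0.17) / ln(158/800) = -1.771957/-1.622017 ≈ 1.092.

α ≈ 1.092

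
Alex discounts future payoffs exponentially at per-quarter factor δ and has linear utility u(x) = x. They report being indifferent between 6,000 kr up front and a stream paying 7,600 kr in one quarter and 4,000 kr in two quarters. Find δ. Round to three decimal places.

δ ≈ 0.600

The stream is worth 7600δ + 4000δ² today, so 7600δ + 4000δ² = 6000.
So 4000δ² + 7600δ − 6000 = 0.
The positive root is δ = [−7600 + √(7600² + 4·4000·6000)] / (2·4000) = (−7600 + 12400.000)/8000 ≈ 0.600.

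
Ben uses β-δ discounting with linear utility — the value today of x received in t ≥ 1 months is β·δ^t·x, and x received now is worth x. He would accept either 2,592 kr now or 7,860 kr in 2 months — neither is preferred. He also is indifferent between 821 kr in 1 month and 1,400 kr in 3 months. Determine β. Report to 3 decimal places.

From the later pair, β·δ^1·821 = β·δ^3·1400; dividing through, δ^2 = 821/1400 = 0.58643, so δ = 0.76579.
The first indifference: 2592 = β·δ^2·7860, so β = 2592/(δ^2·7860) = 2592/(0.58643·7860) ≈ 0.562.

β ≈ 0.562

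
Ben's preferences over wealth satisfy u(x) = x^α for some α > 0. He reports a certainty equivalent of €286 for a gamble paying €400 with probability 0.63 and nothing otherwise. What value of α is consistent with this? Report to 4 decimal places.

α ≈ 1.3773

EU(lottery) = 0.63·400^α + 0.37·0 = 0.63·400^α.
Indifference: 286^α = 0.63·400^α, so (286/400)^α = 0.63.
Take logs: α = ln 0.63 / ln(286/400) ≈ 1.377267.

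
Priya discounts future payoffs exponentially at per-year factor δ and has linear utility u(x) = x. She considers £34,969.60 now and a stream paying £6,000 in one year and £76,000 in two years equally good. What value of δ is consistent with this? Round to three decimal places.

The stream is worth 6000δ + 76000δ² today, so 6000δ + 76000δ² = 34969.60.
So 76000δ² + 6000δ − 34969.60 = 0.
The positive root is δ = [−6000 + √(6000² + 4·76000·34969.60)] / (2·76000) = (−6000 + 103280.000)/152000 ≈ 0.640.

δ ≈ 0.640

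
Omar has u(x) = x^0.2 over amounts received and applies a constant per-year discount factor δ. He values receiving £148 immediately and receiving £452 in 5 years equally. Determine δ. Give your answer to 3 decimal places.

δ ≈ 0.956

Indifference means u(148) = δ^5 · u(452), so δ^5 = u(148)/u(452).
Since u(x) = x^0.2, δ^5 = (148/452)^0.2 = 0.32743^0.2 = 0.79988.
Hence δ = (0.79988)^(1/5) = 0.95632.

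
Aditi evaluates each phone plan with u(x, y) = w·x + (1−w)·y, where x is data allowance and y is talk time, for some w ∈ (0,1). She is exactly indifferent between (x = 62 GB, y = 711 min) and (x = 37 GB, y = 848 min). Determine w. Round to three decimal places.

Indifference: w·62 + (1−w)·711 = w·37 + (1−w)·848.
w·(62−37) = (1−w)·(848−711), i.e. w·25 = (1−w)·137.
The marginal rate of substitution is 137/25, so w = 137/(25+137) = 0.846.

w = 0.846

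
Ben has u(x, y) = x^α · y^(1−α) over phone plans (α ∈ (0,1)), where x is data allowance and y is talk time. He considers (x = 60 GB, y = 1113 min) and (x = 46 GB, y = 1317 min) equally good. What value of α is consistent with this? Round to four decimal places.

α ≈ 0.3878

Indifference: 60^α · 1113^(1−α) = 46^α · 1317^(1−α).
(60/46)^α = (1317/1113)^(1−α); take logs: α·ln(60/46) = (1−α)·ln(1317/1113), i.e. α·0.2657032 = (1−α)·0.1682974.
Thus α·(0.4340006) = 0.1682974, so α = 0.1682974/0.4340006 ≈ 0.3878.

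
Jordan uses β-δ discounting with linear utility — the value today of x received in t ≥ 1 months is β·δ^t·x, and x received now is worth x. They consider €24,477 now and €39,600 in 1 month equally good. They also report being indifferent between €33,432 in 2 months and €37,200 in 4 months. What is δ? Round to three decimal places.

δ ≈ 0.948

The second indifference involves only future payoffs, so β cancels: β·δ^2·33432 = β·δ^4·37200, giving δ^2 = 33432/37200 = 0.89871, so δ = 0.94800.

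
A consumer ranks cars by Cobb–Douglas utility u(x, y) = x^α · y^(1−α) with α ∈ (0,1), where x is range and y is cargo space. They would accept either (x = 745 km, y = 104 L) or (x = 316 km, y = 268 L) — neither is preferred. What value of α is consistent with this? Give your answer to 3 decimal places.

Set the two utilities equal: 745^α·104^(1−α) = 316^α·268^(1−α).
Taking logs: α·ln 745 + (1−α)·ln 104 = α·ln 316 + (1−α)·ln 268, i.e. α·0.857642 = (1−α)·0.946596.
Thus α·(1.804238) = 0.946596, so α = 0.946596/1.804238 ≈ 0.525.

α ≈ 0.525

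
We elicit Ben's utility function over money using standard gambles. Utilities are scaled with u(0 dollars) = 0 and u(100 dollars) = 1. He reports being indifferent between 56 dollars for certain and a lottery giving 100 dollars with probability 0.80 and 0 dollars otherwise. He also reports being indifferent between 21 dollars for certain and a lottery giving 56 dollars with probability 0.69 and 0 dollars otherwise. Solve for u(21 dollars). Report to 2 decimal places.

First, u(56 dollars) = 0.80·u(100 dollars) + 0.20·u(0 dollars) = 0.80.
Chaining: u(21 dollars) = 0.69·0.80 + 0.31·0.00 = 0.5520.

0.55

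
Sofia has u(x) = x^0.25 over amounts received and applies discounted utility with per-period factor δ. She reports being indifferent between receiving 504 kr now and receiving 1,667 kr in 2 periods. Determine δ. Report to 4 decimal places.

Equating discounted utilities: u(504) = δ^2·u(1667) ⇒ δ^2 = u(504)/u(1667).
With u(x) = x^0.25: δ^2 = 504^0.25/1667^0.25 = (504/1667)^0.25 = 0.74152.
So δ = 0.74152^(1/2) ≈ 0.8611.

δ ≈ 0.8611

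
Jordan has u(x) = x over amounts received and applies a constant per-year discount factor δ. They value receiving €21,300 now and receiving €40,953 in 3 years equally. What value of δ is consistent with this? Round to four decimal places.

Equating discounted utilities: u(21300) = δ^3·u(40953) ⇒ δ^3 = u(21300)/u(40953).
With u(x) = x: δ^3 = 21300/40953 = 0.52011.
So δ = 0.52011^(1/3) ≈ 0.8042.

δ ≈ 0.8042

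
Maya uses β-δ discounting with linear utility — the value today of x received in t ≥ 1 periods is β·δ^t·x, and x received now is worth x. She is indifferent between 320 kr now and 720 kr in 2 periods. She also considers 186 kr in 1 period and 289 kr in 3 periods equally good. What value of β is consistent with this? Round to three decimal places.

β ≈ 0.691

Both payoffs in the second observation are in the future, so β drops out: δ^1·186 = δ^3·289 ⇒ δ^2 = 186/289 = 0.64360, so δ = 0.80225.
Substituting δ into 320 = β·δ^2·720: β = 320/(463.391) ≈ 0.691.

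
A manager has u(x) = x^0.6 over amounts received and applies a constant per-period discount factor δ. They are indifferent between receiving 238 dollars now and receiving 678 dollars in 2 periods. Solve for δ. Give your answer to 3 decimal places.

δ ≈ 0.730

Indifference means u(238) = δ^2 · u(678), so δ^2 = u(238)/u(678).
Since u(x) = x^0.6, δ^2 = (238/678)^0.6 = 0.35103^0.6 = 0.53359.
Hence δ = (0.53359)^(1/2) = 0.73047.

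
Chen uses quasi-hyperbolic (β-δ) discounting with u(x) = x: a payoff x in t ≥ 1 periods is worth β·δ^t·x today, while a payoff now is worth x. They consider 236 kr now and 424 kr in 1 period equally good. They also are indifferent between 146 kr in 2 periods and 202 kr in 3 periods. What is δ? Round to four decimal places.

δ ≈ 0.7228

The second indifference involves only future payoffs, so β cancels: β·δ^2·146 = β·δ^3·202, giving δ = 146/202 = 0.72277.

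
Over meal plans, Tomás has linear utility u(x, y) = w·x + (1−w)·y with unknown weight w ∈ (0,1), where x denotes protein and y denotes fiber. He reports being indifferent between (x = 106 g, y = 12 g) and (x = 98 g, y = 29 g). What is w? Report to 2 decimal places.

w = 0.68

Indifference: w·106 + (1−w)·12 = w·98 + (1−w)·29.
Rearranging, 8·w − 17·(1−w) = 0.
The marginal rate of substitution is 17/8, so w = 17/(8+17) = 0.68.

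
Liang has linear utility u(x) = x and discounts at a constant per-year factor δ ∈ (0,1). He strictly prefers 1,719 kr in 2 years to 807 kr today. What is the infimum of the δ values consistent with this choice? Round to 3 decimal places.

δ > 0.685

Comparing present values: 807 < δ^2·1719.
So δ^2 > 807/1719 = 0.46946; taking the square root of both positive sides preserves the inequality.
δ > 0.46946^(1/2) = 0.685.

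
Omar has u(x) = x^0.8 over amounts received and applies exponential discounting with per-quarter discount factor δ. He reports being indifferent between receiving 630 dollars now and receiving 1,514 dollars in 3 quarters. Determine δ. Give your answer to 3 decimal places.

δ ≈ 0.792

Equating discounted utilities: u(630) = δ^3·u(1514) ⇒ δ^3 = u(630)/u(1514).
Since u(x) = x^0.8, δ^3 = (630/1514)^0.8 = 0.41612^0.8 = 0.49587.
Hence δ = (0.49587)^(1/3) = 0.79151.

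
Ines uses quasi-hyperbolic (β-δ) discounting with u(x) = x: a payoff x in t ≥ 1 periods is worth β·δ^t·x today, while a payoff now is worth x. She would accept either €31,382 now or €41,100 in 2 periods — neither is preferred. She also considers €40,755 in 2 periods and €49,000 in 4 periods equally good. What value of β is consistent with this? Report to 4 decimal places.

β ≈ 0.9180

The second indifference involves only future payoffs, so β cancels: β·δ^2·40755 = β·δ^4·49000, giving δ^2 = 40755/49000 = 0.83173, so δ = 0.91199.
Now use the now-vs-future pair: 31382 = β·δ^2·41100 gives β = 31382/(0.83173·41100) ≈ 0.9180.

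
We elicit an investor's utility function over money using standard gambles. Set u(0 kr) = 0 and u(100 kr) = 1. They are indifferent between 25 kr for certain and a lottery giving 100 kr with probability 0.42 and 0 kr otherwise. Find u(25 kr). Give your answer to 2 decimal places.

0.42

The indifference gives u(25 kr) = 0.42·u(100 kr) + 0.58·u(0 kr) = 0.42·1 + 0.58·0 = 0.42.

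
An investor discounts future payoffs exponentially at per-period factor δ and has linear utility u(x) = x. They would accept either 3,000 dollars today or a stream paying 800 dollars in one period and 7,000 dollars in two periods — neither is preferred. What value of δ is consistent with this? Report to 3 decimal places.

δ ≈ 0.600

Equating present values: 3000 = 800δ + 7000δ².
Rearranged: 7000δ² + 800δ − 3000 = 0.
By the quadratic formula (taking the positive root), δ = (−800 + √84640000.00) / 14000 ≈ 0.600.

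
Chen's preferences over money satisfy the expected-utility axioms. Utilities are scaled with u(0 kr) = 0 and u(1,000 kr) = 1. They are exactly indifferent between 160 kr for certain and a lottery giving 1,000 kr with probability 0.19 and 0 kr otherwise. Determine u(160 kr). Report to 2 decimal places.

u(160 kr) equals the lottery's expected utility: 0.19·1 + 0.81·0 = 0.19.

0.19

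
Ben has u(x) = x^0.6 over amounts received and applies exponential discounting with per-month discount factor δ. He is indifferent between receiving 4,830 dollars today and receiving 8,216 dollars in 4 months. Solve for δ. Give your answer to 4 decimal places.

The payoff in 4 months is discounted by δ^4, so u(4830) = δ^4·u(8216) and δ^4 = u(4830)/u(8216).
With u(x) = x^0.6: δ^4 = 4830^0.6/8216^0.6 = (4830/8216)^0.6 = 0.72706.
Taking the 4th root: δ = 0.72706^(1/4) ≈ 0.9234.

δ ≈ 0.9234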